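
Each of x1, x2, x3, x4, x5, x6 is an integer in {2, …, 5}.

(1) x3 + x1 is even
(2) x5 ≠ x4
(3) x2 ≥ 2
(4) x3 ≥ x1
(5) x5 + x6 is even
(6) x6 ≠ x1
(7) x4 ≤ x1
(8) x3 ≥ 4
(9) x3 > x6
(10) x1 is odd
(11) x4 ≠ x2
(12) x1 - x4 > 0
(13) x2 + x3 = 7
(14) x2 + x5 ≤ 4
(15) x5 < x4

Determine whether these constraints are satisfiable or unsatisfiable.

Satisfiable

The assignment x1 = 5, x2 = 2, x3 = 5, x4 = 3, x5 = 2, x6 = 2 works:
  constraint 12 holds since x1 - x4 = 2.
  constraint 13 holds since x2 + x3 = 7.
The rest check out directly.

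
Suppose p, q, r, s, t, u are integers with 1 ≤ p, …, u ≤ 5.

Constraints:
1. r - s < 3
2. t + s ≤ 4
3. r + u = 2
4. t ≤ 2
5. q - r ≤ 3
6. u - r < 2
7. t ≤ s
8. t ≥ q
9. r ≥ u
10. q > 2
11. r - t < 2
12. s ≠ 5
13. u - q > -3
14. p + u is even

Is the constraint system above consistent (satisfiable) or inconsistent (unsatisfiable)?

From constraint 10: q ≥ 3. From constraints 4 and 8: q ≤ t and t ≤ 2, so q ≤ 2. But 2 < 3, so no value of q works.

Unsatisfiable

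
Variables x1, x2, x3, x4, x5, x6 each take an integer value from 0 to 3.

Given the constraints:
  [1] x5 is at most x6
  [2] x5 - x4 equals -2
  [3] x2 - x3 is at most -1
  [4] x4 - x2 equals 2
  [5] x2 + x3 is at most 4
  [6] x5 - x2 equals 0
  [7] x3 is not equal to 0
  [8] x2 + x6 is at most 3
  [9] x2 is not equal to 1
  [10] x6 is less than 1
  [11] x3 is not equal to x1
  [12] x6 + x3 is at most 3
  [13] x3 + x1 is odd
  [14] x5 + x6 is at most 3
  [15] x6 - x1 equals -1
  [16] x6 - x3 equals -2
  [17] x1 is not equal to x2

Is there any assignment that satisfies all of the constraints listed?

Satisfiable

One satisfying assignment is x1 = 1, x2 = 0, x3 = 2, x4 = 2, x5 = 0, x6 = 0.
For the less obvious constraints — constraint 2: x5 - x4 = -2; constraint 3: x2 - x3 = -2; constraint 4: x4 - x2 = 2 — and the others hold by inspection.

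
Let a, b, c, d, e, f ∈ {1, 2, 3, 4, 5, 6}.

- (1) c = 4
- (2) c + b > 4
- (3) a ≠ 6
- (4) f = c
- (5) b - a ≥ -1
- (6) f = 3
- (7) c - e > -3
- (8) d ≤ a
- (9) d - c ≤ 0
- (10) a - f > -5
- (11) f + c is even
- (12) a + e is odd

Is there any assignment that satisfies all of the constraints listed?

Constraint 6 fixes f = 3 and constraint 1 fixes c = 4, but constraint 4 requires f = c. Since 3 ≠ 4, contradiction.

Unsatisfiable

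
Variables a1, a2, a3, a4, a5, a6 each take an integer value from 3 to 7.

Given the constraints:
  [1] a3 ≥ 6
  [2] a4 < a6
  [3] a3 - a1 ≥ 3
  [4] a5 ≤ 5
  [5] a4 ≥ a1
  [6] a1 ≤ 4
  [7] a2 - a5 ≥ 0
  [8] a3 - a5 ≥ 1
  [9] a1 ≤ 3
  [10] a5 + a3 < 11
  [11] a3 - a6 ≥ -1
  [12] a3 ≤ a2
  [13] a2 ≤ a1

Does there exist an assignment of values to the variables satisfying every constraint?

From constraints 1 and 12: a2 ≥ a3 and a3 ≥ 6, so a2 ≥ 6. From constraints 6 and 13: a2 ≤ a1 and a1 ≤ 4, so a2 ≤ 4. But 4 < 6, so no value of a2 works.

Unsatisfiable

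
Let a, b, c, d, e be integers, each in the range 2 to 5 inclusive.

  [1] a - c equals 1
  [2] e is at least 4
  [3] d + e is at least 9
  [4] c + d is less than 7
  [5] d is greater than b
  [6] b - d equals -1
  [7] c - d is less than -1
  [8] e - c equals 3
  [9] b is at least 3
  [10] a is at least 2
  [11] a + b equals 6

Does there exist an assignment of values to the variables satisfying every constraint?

The assignment a = 3, b = 3, c = 2, d = 4, e = 5 works:
  constraint 1 holds since a - c = 1.
  constraint 3 holds since d + e = 9.
The rest check out directly.

Satisfiable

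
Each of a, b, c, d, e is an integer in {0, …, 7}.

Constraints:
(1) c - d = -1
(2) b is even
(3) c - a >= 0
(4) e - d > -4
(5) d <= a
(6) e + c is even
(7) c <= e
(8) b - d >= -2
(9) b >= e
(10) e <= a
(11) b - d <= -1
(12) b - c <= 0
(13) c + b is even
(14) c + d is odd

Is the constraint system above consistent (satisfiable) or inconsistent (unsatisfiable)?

Unsatisfiable

Constraints 3, 5, 7, 9, and 11 give c ≤ e, e ≤ b, b < d, d ≤ a, a ≤ c. Chaining: c ≤ e ≤ b < d ≤ a ≤ c, which forces c < c — impossible.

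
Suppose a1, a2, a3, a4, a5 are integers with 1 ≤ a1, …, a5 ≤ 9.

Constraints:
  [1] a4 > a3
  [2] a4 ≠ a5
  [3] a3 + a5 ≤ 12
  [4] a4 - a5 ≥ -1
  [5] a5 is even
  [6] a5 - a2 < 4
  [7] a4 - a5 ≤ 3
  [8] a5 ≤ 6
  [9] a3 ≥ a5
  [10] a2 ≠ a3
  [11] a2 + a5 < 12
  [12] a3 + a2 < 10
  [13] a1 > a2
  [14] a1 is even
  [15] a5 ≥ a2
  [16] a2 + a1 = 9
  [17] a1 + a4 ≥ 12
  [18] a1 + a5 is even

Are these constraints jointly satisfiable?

Take a1 = 6, a2 = 3, a3 = 6, a4 = 7, a5 = 6. Then constraint 3: a3 + a5 = 12; constraint 4: a4 - a5 = 1; constraint 6: a5 - a2 = 3, and every other listed constraint is also met.

Satisfiable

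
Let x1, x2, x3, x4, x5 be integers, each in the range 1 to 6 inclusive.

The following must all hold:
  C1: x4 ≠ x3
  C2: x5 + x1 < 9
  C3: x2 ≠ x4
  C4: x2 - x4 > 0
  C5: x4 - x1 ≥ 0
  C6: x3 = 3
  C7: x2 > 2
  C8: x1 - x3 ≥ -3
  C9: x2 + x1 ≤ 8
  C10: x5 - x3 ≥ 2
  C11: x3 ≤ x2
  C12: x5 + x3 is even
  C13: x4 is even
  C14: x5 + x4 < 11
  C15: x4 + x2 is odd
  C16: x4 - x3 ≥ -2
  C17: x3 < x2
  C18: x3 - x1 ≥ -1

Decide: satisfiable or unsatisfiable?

The assignment x1 = 2, x2 = 5, x3 = 3, x4 = 4, x5 = 5 works:
  constraint 2 holds since x5 + x1 = 7.
  constraint 4 holds since x2 - x4 = 1.
The rest check out directly.

Satisfiable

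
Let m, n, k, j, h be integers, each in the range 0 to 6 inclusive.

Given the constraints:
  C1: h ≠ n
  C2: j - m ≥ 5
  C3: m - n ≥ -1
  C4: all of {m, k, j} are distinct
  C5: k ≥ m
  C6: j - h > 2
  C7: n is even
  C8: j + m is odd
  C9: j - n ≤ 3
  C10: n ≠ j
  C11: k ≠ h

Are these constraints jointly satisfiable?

Unsatisfiable

Constraints 2, 3, and 9 give j − m ≥ 5, m − n ≥ -1, n − j ≥ -3.
Adding all 3 inequalities: the left sides telescope to 0, and the right sides sum to 5 + (-1) + (-3) = 1. So 0 ≥ 1, which is false.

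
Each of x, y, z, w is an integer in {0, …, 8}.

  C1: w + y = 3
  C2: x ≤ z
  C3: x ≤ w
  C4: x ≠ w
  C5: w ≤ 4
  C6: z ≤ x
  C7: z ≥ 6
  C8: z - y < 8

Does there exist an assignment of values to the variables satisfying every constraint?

From constraints 6 and 7: x ≥ z and z ≥ 6, so x ≥ 6. From constraints 3 and 5: x ≤ w and w ≤ 4, so x ≤ 4. But 4 < 6, so no value of x works.

Unsatisfiable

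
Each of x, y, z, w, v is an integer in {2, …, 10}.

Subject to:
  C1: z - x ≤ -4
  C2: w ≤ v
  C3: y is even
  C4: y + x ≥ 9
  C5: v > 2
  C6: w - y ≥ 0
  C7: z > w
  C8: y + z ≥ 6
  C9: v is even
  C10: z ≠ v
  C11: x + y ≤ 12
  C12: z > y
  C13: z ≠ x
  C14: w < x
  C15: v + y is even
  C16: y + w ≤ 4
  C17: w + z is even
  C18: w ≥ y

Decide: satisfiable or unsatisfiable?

Satisfiable

One satisfying assignment is x = 9, y = 2, z = 4, w = 2, v = 10.
For the less obvious constraints — constraint 1: z - x = -5; constraint 4: y + x = 11; constraint 6: w - y = 0 — and the others hold by inspection.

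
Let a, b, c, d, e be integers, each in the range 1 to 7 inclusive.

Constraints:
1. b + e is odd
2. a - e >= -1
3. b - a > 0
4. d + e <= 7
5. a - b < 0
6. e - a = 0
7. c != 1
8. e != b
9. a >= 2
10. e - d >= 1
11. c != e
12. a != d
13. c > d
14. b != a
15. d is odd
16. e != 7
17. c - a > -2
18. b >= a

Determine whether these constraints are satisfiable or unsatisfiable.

Satisfiable

Setting (a, b, c, d, e) = (5, 6, 4, 1, 5) satisfies everything: constraint 2: a - e = 0; constraint 3: b - a = 1; constraint 4: d + e = 6, and the others follow.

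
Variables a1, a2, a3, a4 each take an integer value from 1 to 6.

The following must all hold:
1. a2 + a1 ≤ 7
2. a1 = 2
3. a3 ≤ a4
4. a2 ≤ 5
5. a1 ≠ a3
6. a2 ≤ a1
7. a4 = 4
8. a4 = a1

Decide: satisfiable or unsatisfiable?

Unsatisfiable

Constraint 7 fixes a4 = 4 and constraint 2 fixes a1 = 2, but constraint 8 requires a4 = a1. Since 4 ≠ 2, contradiction.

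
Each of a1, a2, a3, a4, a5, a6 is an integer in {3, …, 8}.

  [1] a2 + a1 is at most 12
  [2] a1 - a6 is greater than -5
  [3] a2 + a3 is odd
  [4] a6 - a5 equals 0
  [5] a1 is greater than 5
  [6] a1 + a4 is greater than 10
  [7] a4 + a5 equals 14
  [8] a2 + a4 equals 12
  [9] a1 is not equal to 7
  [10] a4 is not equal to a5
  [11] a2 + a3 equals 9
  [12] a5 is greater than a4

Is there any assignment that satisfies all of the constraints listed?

Satisfiable

Take a1 = 6, a2 = 6, a3 = 3, a4 = 6, a5 = 8, a6 = 8. Then constraint 1: a2 + a1 = 12; constraint 2: a1 - a6 = -2, and every other listed constraint is also met.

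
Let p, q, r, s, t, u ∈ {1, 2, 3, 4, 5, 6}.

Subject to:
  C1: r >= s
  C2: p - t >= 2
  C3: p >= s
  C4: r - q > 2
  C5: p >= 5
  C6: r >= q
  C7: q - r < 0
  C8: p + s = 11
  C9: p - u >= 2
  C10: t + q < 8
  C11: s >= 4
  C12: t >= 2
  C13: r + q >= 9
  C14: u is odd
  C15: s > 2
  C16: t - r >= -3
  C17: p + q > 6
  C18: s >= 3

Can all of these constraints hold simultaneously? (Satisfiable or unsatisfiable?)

Setting (p, q, r, s, t, u) = (6, 3, 6, 5, 4, 3) satisfies everything: constraint 2: p - t = 2; constraint 4: r - q = 3; constraint 7: q - r = -3, and the others follow.

Satisfiable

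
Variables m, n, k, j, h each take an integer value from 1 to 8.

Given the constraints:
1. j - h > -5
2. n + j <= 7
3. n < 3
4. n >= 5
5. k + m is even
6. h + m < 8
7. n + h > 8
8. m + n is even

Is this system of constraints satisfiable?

From constraint 4: n ≥ 5. From constraint 3: n ≤ 2. But 2 < 5, so no value of n works.

Unsatisfiable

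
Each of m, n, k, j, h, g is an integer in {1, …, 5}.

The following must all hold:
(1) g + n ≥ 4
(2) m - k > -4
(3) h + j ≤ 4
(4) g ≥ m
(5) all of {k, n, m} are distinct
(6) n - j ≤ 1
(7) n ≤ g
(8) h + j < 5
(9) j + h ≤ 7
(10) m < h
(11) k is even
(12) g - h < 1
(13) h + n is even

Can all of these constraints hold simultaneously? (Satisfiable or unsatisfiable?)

Satisfiable

Take m = 1, n = 2, k = 4, j = 2, h = 2, g = 2. Then constraint 1: g + n = 4; constraint 2: m - k = -3, and every other listed constraint is also met.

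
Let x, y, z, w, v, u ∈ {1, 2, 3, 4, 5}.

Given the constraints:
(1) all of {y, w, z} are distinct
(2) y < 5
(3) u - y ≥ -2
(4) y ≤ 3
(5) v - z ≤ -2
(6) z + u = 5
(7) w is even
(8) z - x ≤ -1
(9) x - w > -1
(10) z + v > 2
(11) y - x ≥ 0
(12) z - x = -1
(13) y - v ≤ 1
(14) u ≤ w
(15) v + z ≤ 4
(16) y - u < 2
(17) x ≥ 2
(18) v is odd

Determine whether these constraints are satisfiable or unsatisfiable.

Unsatisfiable

Constraints 5, 8, 11, and 13 give x − z ≥ 1, z − v ≥ 2, v − y ≥ -1, y − x ≥ 0.
Adding all 4 inequalities: the left sides telescope to 0, and the right sides sum to 1 + 2 + (-1) + 0 = 2. So 0 ≥ 2, which is false.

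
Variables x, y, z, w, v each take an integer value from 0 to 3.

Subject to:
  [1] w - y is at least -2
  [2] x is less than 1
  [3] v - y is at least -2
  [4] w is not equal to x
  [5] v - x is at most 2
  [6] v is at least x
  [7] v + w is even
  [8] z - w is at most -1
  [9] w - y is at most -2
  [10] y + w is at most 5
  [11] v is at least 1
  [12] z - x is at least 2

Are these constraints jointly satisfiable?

Constraints 3, 5, 8, 9, and 12 give z − x ≥ 2, x − v ≥ -2, v − y ≥ -2, y − w ≥ 2, w − z ≥ 1.
Adding all 5 inequalities: the left sides telescope to 0, and the right sides sum to 2 + (-2) + (-2) + 2 + 1 = 1. So 0 ≥ 1, which is false.

Unsatisfiable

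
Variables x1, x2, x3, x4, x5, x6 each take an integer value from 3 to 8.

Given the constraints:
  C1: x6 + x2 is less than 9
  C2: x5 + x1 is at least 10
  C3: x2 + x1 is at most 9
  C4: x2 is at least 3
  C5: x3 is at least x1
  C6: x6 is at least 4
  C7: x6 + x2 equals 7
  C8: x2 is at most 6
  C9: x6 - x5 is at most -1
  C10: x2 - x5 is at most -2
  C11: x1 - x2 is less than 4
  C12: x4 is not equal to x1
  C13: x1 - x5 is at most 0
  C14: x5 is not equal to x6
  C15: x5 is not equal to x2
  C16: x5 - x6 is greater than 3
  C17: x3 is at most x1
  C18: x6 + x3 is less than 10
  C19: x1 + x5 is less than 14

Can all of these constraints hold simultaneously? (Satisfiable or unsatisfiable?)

Setting (x1, x2, x3, x4, x5, x6) = (5, 3, 5, 4, 8, 4) satisfies everything: constraint 1: x6 + x2 = 7; constraint 2: x5 + x1 = 13, and the others follow.

Satisfiable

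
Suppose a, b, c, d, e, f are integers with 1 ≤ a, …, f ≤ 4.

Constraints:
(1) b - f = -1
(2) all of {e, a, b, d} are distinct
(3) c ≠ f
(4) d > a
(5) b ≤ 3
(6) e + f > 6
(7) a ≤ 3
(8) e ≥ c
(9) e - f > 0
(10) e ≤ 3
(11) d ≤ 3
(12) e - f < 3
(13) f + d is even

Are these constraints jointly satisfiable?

Unsatisfiable

Constraints 5, 7, 10, and 11 confine each of e, a, b, d to the 3 values {1, …, 3} (the domain already gives each ≥ 1).
Constraint 2 requires all 4 of them to be distinct, but only 3 values are available — impossible by the pigeonhole principle.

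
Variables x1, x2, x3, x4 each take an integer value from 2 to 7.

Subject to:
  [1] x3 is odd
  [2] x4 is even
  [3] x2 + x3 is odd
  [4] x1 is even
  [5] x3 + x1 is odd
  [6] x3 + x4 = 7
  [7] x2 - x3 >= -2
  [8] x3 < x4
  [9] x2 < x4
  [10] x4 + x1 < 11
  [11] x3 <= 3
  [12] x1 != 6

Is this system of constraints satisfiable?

Satisfiable

Setting (x1, x2, x3, x4) = (4, 2, 3, 4) satisfies everything: constraint 6: x3 + x4 = 7; constraint 7: x2 - x3 = -1, and the others follow.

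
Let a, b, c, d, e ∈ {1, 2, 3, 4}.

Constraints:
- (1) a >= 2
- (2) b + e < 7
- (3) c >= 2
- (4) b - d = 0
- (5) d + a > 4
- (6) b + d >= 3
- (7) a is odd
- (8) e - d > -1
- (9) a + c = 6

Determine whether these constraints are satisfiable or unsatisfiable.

Satisfiable

One satisfying assignment is a = 3, b = 2, c = 3, d = 2, e = 2.
For the less obvious constraints — constraint 2: b + e = 4; constraint 4: b - d = 0; constraint 5: d + a = 5 — and the others hold by inspection.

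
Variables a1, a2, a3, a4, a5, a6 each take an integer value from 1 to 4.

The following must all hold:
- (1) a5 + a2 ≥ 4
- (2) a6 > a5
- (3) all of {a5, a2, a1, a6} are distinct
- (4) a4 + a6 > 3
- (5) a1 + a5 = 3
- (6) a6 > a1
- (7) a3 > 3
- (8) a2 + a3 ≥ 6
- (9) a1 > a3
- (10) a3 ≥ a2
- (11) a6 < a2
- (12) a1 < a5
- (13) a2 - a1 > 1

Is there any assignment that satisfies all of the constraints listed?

Constraints 2, 9, 10, 11, and 12 give a6 < a2, a2 ≤ a3, a3 < a1, a1 < a5, a5 < a6. Chaining: a6 < a2 ≤ a3 < a1 < a5 < a6, which forces a6 < a6 — impossible.

Unsatisfiable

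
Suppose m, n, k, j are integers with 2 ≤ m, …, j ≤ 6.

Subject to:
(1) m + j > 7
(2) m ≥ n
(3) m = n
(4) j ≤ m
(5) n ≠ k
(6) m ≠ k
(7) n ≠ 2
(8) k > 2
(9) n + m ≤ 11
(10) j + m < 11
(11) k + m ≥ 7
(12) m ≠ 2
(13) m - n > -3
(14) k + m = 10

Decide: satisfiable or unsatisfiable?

Satisfiable

Try m = 4, n = 4, k = 6, j = 4.
Check constraint 1: m + j = 8; constraint 9: n + m = 8. The remaining constraints are straightforward to verify.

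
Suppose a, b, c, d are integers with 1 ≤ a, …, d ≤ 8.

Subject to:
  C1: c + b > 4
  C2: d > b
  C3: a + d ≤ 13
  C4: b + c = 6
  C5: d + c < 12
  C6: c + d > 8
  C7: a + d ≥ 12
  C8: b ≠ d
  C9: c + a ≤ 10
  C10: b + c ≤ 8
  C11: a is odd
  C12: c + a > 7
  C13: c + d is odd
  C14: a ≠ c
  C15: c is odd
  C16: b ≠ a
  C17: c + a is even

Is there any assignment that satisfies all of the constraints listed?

Try a = 5, b = 3, c = 3, d = 8.
Check constraint 1: c + b = 6; constraint 3: a + d = 13. The remaining constraints are straightforward to verify.

Satisfiable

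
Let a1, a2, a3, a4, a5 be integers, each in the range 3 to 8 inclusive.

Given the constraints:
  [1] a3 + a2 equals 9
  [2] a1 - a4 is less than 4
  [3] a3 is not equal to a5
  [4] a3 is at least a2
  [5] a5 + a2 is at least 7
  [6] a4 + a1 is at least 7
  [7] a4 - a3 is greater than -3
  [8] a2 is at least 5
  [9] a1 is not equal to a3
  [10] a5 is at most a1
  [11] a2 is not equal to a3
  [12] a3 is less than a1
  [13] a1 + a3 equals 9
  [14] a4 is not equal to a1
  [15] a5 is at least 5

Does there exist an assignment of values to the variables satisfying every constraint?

Unsatisfiable

From constraints 10 and 15: a1 ≥ a5 ≥ 5. From constraints 4 and 8: a3 ≥ a2 ≥ 5. Hence a1 + a3 ≥ 10. But constraint 13 requires a1 + a3 = 9, and 9 < 10. Contradiction.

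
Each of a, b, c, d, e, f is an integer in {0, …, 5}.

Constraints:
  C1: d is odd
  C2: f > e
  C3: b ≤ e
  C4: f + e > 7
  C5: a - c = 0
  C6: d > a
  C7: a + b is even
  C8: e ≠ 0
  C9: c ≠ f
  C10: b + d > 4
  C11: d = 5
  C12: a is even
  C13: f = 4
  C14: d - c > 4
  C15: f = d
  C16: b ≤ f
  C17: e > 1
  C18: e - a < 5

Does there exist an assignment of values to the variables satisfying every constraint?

Constraint 13 fixes f = 4 and constraint 11 fixes d = 5, but constraint 15 requires f = d. Since 4 ≠ 5, contradiction.

Unsatisfiable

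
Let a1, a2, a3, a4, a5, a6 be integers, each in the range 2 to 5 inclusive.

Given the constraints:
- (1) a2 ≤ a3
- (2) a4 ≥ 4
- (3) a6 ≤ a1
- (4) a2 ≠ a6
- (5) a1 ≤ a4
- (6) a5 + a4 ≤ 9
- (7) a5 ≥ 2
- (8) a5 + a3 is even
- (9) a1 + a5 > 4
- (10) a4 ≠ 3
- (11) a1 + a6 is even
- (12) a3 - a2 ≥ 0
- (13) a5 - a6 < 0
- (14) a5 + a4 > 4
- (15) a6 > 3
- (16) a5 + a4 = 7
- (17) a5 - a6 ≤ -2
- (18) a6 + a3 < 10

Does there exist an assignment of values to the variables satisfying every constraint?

Satisfiable

Try a1 = 5, a2 = 4, a3 = 4, a4 = 5, a5 = 2, a6 = 5.
Check constraint 6: a5 + a4 = 7; constraint 9: a1 + a5 = 7; constraint 12: a3 - a2 = 0. The remaining constraints are straightforward to verify.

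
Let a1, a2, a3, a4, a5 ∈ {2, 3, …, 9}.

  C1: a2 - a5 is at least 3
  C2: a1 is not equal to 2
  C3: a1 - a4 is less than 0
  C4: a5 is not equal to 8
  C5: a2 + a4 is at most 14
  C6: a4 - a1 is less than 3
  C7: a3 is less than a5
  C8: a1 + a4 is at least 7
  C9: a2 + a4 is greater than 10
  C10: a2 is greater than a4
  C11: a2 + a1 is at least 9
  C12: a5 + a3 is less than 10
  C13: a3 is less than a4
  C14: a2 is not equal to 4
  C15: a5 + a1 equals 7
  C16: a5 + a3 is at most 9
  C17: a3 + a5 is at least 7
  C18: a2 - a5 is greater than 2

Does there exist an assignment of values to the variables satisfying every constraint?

Satisfiable

Try a1 = 3, a2 = 8, a3 = 3, a4 = 4, a5 = 4.
Check constraint 1: a2 - a5 = 4; constraint 3: a1 - a4 = -1; constraint 5: a2 + a4 = 12. The remaining constraints are straightforward to verify.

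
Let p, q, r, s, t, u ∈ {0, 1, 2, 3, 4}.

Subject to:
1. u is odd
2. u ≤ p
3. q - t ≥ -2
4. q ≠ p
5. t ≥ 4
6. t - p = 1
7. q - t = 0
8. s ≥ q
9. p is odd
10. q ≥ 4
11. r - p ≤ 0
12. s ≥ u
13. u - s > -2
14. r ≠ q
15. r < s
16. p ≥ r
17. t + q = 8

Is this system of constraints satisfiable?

Setting (p, q, r, s, t, u) = (3, 4, 2, 4, 4, 3) satisfies everything: constraint 3: q - t = 0; constraint 6: t - p = 1, and the others follow.

Satisfiable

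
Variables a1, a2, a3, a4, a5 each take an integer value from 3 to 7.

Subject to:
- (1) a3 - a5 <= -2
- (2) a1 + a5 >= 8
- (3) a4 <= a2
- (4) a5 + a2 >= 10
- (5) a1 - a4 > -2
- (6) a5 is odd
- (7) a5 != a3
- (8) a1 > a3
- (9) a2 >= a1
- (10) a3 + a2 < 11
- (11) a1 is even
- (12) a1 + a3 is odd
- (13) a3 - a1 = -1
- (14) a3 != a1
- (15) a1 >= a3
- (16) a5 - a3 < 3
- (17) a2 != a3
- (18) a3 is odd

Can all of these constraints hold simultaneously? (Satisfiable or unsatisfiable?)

Satisfiable

One satisfying assignment is a1 = 4, a2 = 7, a3 = 3, a4 = 4, a5 = 5.
For the less obvious constraints — constraint 1: a3 - a5 = -2; constraint 2: a1 + a5 = 9; constraint 4: a5 + a2 = 12 — and the others hold by inspection.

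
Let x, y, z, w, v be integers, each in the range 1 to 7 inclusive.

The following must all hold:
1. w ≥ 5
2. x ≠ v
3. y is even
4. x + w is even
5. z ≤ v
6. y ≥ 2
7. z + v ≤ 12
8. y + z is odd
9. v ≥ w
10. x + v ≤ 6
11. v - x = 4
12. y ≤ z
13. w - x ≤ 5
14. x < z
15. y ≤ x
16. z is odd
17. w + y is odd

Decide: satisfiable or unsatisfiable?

From constraints 6 and 15: x ≥ y ≥ 2. From constraints 1 and 9: v ≥ w ≥ 5. Hence x + v ≥ 7. But constraint 10 requires x + v ≤ 6, and 6 < 7. Contradiction.

Unsatisfiable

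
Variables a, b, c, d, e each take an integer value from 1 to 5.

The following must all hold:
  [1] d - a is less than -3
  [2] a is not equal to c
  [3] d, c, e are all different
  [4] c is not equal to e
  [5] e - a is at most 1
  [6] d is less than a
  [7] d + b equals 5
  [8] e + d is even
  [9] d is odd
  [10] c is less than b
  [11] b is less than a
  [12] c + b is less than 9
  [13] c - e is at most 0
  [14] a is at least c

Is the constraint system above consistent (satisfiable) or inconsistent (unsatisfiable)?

Satisfiable

Setting (a, b, c, d, e) = (5, 4, 3, 1, 5) satisfies everything: constraint 1: d - a = -4; constraint 5: e - a = 0, and the others follow.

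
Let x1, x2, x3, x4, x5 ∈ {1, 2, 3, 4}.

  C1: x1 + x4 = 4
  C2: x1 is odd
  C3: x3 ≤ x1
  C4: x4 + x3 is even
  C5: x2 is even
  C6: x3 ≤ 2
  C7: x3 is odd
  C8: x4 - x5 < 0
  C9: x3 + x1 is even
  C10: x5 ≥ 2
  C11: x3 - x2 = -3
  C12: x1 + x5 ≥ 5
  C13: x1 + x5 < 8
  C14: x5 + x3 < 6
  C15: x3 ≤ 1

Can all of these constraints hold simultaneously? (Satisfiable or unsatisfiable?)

Take x1 = 3, x2 = 4, x3 = 1, x4 = 1, x5 = 3. Then constraint 1: x1 + x4 = 4; constraint 8: x4 - x5 = -2; constraint 11: x3 - x2 = -3, and every other listed constraint is also met.

Satisfiable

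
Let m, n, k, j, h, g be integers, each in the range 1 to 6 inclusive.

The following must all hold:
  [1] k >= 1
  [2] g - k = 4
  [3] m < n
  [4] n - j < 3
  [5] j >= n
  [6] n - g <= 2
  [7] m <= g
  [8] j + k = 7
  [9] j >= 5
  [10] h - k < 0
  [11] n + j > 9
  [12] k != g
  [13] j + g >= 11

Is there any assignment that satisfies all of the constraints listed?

Satisfiable

Try m = 4, n = 5, k = 2, j = 5, h = 1, g = 6.
Check constraint 2: g - k = 4; constraint 4: n - j = 0; constraint 6: n - g = -1. The remaining constraints are straightforward to verify.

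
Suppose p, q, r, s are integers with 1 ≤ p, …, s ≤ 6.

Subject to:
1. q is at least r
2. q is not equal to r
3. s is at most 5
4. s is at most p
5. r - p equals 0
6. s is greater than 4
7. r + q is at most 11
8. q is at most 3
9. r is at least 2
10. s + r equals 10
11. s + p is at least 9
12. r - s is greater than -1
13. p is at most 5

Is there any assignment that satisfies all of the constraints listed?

From constraints 4 and 13: s ≤ p ≤ 5. From constraints 1 and 8: r ≤ q ≤ 3. Hence s + r ≤ 8. But constraint 10 requires s + r = 10, and 10 > 8. Contradiction.

Unsatisfiable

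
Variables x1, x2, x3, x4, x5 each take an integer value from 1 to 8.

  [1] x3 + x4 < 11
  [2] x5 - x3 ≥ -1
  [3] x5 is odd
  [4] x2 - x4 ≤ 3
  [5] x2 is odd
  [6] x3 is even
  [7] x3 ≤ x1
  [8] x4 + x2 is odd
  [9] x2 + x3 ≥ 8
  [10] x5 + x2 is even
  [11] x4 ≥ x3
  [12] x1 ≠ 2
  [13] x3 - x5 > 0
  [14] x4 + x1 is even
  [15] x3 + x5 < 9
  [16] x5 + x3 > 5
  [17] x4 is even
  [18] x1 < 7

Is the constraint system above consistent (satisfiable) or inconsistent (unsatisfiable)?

One satisfying assignment is x1 = 4, x2 = 5, x3 = 4, x4 = 4, x5 = 3.
For the less obvious constraints — constraint 1: x3 + x4 = 8; constraint 2: x5 - x3 = -1; constraint 4: x2 - x4 = 1 — and the others hold by inspection.

Satisfiable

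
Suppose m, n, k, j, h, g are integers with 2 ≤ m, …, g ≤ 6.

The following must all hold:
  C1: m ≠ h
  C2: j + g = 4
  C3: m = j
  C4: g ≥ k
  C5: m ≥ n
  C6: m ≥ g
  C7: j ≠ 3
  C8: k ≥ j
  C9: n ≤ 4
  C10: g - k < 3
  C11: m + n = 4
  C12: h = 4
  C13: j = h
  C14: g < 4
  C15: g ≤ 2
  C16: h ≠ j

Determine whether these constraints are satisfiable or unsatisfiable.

From constraints 3 and 13, m = j = h, so m = h. But constraint 1 says m ≠ h. Contradiction.

Unsatisfiable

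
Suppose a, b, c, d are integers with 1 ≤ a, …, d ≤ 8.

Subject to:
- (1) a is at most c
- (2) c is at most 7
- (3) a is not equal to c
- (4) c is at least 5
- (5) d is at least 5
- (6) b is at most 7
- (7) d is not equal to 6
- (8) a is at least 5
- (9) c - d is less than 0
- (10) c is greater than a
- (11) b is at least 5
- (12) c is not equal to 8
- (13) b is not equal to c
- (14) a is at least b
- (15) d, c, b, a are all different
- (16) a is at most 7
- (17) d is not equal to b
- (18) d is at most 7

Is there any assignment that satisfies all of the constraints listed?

Constraints 2, 4, 5, 6, 8, 11, 16, and 18 confine each of d, c, b, a to the 3 values {5, …, 7}.
Constraint 15 requires all 4 of them to be distinct, but only 3 values are available — impossible by the pigeonhole principle.

Unsatisfiable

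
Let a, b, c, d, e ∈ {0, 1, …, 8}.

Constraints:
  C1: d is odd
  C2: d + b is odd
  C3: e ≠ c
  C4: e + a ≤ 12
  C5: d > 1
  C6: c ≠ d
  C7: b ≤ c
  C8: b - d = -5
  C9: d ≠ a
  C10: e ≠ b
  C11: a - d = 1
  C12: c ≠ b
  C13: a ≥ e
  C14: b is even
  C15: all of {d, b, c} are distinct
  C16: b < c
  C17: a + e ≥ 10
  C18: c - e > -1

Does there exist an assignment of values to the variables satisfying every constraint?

Satisfiable

One satisfying assignment is a = 6, b = 0, c = 7, d = 5, e = 5.
For the less obvious constraints — constraint 4: e + a = 11; constraint 8: b - d = -5; constraint 11: a - d = 1 — and the others hold by inspection.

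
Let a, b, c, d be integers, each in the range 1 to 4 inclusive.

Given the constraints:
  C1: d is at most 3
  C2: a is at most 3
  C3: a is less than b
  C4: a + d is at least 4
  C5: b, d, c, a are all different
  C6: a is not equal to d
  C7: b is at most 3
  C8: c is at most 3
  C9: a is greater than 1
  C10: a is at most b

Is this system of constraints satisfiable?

Unsatisfiable

Constraints 1, 2, 7, and 8 confine each of b, d, c, a to the 3 values {1, …, 3} (the domain already gives each ≥ 1).
Constraint 5 requires all 4 of them to be distinct, but only 3 values are available — impossible by the pigeonhole principle.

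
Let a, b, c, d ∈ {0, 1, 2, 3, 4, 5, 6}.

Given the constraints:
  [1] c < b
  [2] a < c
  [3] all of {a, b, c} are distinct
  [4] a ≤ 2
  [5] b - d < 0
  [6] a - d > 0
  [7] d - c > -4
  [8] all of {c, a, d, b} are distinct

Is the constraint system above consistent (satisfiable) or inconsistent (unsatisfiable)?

Constraints 1, 2, 5, and 6 give c < b, b < d, d < a, a < c. Chaining: c < b < d < a < c, which forces c < c — impossible.

Unsatisfiable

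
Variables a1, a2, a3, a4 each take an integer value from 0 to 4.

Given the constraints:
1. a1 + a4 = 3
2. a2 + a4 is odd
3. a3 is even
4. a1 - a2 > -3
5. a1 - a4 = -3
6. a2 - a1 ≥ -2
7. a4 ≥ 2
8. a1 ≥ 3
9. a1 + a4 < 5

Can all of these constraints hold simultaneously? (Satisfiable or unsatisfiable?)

Unsatisfiable

From constraint 8: a1 ≥ 3. From constraint 7: a4 ≥ 2. Hence a1 + a4 ≥ 5. But constraint 1 requires a1 + a4 = 3, and 3 < 5. Contradiction.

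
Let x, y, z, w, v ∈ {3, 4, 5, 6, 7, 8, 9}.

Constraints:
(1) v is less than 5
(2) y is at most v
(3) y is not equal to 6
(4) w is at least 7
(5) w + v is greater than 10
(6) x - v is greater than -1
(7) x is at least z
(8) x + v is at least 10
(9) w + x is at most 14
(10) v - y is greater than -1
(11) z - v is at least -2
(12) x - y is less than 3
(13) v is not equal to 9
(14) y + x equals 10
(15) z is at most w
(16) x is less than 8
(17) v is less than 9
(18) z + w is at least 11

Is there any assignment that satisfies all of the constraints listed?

Satisfiable

Take x = 6, y = 4, z = 5, w = 7, v = 4. Then constraint 5: w + v = 11; constraint 6: x - v = 2, and every other listed constraint is also met.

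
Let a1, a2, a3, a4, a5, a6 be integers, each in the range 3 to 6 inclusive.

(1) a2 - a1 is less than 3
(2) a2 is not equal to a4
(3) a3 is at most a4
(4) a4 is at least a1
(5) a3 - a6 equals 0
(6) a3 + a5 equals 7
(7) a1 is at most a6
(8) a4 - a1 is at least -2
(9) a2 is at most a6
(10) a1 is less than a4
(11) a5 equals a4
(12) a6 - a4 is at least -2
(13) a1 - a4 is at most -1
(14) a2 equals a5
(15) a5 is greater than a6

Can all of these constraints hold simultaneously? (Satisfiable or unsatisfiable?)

Unsatisfiable

From constraints 11 and 14, a2 = a5 = a4, so a2 = a4. But constraint 2 says a2 ≠ a4. Contradiction.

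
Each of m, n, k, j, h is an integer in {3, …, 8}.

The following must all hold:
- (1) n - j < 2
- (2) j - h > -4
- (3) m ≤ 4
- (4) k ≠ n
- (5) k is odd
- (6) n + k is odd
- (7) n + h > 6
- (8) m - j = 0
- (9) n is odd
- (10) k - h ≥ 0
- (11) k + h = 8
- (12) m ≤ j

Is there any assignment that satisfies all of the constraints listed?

Unsatisfiable

Constraint 9 makes n odd and constraint 5 makes k odd, so n + k must be even. Constraint 6 says n + k is odd — contradiction.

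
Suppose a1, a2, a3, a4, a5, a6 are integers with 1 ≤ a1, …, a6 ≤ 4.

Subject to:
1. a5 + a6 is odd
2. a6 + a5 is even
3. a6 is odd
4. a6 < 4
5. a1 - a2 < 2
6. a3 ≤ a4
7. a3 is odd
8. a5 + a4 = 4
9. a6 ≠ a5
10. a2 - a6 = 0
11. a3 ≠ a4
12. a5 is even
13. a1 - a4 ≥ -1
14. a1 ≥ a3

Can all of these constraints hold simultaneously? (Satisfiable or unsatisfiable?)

Unsatisfiable

Constraint 3 makes a6 odd and constraint 12 makes a5 even, so a6 + a5 must be odd. Constraint 2 says a6 + a5 is even — contradiction.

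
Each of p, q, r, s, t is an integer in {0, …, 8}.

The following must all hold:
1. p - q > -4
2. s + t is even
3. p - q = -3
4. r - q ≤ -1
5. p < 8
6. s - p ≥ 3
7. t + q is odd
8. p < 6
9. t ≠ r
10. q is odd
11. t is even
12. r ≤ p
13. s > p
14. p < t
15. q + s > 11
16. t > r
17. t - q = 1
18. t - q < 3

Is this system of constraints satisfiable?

One satisfying assignment is p = 2, q = 5, r = 2, s = 8, t = 6.
For the less obvious constraints — constraint 1: p - q = -3; constraint 3: p - q = -3; constraint 4: r - q = -3 — and the others hold by inspection.

Satisfiable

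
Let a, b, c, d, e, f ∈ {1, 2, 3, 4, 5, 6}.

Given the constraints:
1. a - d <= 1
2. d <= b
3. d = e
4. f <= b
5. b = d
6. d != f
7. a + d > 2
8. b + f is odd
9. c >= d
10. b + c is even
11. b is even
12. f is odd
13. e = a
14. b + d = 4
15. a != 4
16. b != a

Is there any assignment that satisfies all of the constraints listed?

Unsatisfiable

From constraints 3, 5, and 13, b = d = e = a, so b = a. But constraint 16 says b ≠ a. Contradiction.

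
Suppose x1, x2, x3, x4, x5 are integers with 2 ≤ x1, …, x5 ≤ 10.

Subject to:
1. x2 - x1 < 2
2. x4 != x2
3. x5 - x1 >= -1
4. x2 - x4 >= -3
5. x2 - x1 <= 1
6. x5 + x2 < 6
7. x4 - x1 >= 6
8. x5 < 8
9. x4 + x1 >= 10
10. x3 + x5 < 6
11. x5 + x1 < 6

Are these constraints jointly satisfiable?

Unsatisfiable

Constraints 4, 5, and 7 give x1 − x2 ≥ -1, x2 − x4 ≥ -3, x4 − x1 ≥ 6.
Adding all 3 inequalities: the left sides telescope to 0, and the right sides sum to (-1) + (-3) + 6 = 2. So 0 ≥ 2, which is false.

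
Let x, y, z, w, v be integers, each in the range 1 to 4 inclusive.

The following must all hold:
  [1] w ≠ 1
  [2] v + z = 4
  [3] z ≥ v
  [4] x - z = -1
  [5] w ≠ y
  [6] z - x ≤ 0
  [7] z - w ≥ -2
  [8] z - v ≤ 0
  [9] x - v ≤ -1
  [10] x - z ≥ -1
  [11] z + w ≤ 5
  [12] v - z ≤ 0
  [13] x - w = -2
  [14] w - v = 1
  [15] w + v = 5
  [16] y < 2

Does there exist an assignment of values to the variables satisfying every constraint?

Unsatisfiable

Constraints 6, 9, and 12 give z − v ≥ 0, v − x ≥ 1, x − z ≥ 0.
Adding all 3 inequalities: the left sides telescope to 0, and the right sides sum to 0 + 1 + 0 = 1. So 0 ≥ 1, which is false.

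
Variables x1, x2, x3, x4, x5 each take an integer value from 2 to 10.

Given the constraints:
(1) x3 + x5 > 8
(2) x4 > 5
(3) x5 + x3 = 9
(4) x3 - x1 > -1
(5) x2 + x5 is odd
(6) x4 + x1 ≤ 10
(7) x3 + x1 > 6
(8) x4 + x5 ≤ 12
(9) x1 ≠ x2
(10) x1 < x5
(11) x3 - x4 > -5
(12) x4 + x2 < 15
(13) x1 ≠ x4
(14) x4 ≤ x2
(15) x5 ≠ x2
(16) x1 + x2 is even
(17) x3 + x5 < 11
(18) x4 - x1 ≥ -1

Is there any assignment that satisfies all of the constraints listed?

Satisfiable

Try x1 = 4, x2 = 6, x3 = 4, x4 = 6, x5 = 5.
Check constraint 1: x3 + x5 = 9; constraint 3: x5 + x3 = 9; constraint 4: x3 - x1 = 0. The remaining constraints are straightforward to verify.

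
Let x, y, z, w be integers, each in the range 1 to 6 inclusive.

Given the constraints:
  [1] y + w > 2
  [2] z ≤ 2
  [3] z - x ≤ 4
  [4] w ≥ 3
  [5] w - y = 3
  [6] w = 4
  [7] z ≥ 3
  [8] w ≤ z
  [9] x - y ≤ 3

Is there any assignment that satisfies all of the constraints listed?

From constraints 4 and 8: z ≥ w and w ≥ 3, so z ≥ 3. From constraint 2: z ≤ 2. But 2 < 3, so no value of z works.

Unsatisfiable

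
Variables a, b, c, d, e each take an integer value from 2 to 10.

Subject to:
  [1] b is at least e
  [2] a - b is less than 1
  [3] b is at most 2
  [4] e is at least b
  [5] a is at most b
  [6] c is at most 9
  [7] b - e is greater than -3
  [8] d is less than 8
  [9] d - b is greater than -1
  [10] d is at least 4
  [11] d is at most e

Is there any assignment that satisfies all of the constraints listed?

From constraints 10 and 11: e ≥ d and d ≥ 4, so e ≥ 4. From constraints 1 and 3: e ≤ b and b ≤ 2, so e ≤ 2. But 2 < 4, so no value of e works.

Unsatisfiable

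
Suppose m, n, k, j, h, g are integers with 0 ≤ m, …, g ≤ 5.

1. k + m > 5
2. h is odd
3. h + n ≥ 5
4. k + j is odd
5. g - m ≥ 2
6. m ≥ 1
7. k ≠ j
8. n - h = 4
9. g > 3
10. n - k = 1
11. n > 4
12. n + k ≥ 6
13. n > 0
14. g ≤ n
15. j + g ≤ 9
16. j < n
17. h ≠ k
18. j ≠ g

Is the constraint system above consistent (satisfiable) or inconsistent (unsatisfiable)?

Satisfiable

Setting (m, n, k, j, h, g) = (3, 5, 4, 1, 1, 5) satisfies everything: constraint 1: k + m = 7; constraint 3: h + n = 6; constraint 5: g - m = 2, and the others follow.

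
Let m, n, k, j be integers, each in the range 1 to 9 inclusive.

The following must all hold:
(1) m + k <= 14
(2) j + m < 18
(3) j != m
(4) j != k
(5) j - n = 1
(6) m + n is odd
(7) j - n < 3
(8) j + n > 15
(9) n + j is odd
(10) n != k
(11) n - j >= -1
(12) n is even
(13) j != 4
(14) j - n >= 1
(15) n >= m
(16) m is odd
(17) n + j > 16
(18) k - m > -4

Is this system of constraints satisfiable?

Setting (m, n, k, j) = (7, 8, 5, 9) satisfies everything: constraint 1: m + k = 12; constraint 2: j + m = 16; constraint 5: j - n = 1, and the others follow.

Satisfiable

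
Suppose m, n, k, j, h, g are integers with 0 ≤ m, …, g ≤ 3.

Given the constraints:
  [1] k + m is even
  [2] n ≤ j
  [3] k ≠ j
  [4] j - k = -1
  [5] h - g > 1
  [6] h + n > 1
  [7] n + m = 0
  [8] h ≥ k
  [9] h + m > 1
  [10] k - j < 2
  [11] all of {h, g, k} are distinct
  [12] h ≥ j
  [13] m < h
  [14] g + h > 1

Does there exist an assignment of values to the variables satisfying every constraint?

Setting (m, n, k, j, h, g) = (0, 0, 2, 1, 3, 1) satisfies everything: constraint 4: j - k = -1; constraint 5: h - g = 2, and the others follow.

Satisfiable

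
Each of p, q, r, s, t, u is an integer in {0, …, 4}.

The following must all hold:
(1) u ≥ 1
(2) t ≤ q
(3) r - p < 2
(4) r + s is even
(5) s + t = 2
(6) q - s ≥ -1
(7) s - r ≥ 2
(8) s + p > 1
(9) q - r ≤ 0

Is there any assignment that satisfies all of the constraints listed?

Unsatisfiable

Constraints 6, 7, and 9 give s − r ≥ 2, r − q ≥ 0, q − s ≥ -1.
Adding all 3 inequalities: the left sides telescope to 0, and the right sides sum to 2 + 0 + (-1) = 1. So 0 ≥ 1, which is false.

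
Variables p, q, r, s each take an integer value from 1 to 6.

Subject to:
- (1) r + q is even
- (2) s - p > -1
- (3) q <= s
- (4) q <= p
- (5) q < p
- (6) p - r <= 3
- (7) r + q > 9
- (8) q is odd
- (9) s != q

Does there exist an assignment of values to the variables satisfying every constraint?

Setting (p, q, r, s) = (6, 5, 5, 6) satisfies everything: constraint 2: s - p = 0; constraint 6: p - r = 1; constraint 7: r + q = 10, and the others follow.

Satisfiable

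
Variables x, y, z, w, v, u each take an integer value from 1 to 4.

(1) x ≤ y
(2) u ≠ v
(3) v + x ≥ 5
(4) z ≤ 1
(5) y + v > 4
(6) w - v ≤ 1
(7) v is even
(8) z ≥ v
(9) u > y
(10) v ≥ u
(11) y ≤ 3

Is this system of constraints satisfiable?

From constraints 4 and 8: v ≤ z ≤ 1. From constraints 1 and 11: x ≤ y ≤ 3. Hence v + x ≤ 4. But constraint 3 requires v + x ≥ 5, and 5 > 4. Contradiction.

Unsatisfiable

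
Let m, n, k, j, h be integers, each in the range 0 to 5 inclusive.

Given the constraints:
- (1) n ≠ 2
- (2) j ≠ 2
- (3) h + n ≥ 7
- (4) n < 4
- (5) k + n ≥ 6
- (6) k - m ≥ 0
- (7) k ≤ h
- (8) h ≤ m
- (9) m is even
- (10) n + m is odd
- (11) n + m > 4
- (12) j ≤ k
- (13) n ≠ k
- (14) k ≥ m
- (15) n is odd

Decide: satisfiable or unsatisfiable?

Take m = 4, n = 3, k = 4, j = 4, h = 4. Then constraint 3: h + n = 7; constraint 5: k + n = 7; constraint 6: k - m = 0, and every other listed constraint is also met.

Satisfiable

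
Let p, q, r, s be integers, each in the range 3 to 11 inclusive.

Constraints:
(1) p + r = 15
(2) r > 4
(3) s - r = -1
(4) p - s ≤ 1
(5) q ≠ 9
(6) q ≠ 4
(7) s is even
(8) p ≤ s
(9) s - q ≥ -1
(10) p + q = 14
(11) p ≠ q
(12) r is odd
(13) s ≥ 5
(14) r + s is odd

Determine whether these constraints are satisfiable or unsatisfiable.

Satisfiable

Take p = 6, q = 8, r = 9, s = 8. Then constraint 1: p + r = 15; constraint 3: s - r = -1, and every other listed constraint is also met.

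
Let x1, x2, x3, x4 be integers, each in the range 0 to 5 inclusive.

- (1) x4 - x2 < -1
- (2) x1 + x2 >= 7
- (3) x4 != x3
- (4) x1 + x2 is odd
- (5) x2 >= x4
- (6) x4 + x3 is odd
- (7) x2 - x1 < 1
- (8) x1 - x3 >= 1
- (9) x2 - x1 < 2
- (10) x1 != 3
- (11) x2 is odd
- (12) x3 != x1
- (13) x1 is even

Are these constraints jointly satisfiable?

Take x1 = 4, x2 = 3, x3 = 3, x4 = 0. Then constraint 1: x4 - x2 = -3; constraint 2: x1 + x2 = 7; constraint 7: x2 - x1 = -1, and every other listed constraint is also met.

Satisfiable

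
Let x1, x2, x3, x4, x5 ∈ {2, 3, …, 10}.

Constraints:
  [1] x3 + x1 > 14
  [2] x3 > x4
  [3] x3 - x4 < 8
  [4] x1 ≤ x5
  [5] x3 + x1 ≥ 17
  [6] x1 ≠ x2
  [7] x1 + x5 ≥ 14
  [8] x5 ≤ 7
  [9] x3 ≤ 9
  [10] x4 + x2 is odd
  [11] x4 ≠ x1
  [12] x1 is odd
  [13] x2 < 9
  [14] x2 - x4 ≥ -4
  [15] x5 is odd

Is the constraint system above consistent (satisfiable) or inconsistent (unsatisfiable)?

From constraint 9: x3 ≤ 9. From constraints 4 and 8: x1 ≤ x5 ≤ 7. Hence x3 + x1 ≤ 16. But constraint 5 requires x3 + x1 ≥ 17, and 17 > 16. Contradiction.

Unsatisfiable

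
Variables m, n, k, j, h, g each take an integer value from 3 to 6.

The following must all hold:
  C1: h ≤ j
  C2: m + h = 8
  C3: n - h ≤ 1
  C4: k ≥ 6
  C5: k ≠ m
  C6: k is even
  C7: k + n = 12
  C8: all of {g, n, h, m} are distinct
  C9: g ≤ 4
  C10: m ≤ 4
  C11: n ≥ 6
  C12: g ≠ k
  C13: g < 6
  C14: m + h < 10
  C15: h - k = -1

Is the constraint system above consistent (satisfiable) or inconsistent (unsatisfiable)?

Take m = 3, n = 6, k = 6, j = 6, h = 5, g = 4. Then constraint 2: m + h = 8; constraint 3: n - h = 1, and every other listed constraint is also met.

Satisfiable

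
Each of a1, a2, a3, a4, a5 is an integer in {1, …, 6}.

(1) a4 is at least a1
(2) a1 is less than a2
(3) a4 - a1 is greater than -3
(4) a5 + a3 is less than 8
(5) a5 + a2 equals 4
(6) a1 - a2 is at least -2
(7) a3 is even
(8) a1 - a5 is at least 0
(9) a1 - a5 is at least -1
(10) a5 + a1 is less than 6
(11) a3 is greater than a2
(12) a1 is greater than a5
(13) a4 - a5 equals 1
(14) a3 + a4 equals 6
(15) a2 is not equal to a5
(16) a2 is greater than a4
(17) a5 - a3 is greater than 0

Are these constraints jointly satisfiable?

Unsatisfiable

Constraints 1, 11, 12, 16, and 17 give a5 < a1, a1 ≤ a4, a4 < a2, a2 < a3, a3 < a5. Chaining: a5 < a1 ≤ a4 < a2 < a3 < a5, which forces a5 < a5 — impossible.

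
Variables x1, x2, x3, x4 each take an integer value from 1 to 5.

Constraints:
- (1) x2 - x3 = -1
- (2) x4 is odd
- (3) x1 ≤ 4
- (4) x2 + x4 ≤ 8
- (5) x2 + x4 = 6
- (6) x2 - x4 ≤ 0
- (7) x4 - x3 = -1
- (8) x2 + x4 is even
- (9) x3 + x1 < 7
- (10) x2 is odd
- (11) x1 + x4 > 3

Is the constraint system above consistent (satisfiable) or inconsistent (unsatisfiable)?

Setting (x1, x2, x3, x4) = (1, 3, 4, 3) satisfies everything: constraint 1: x2 - x3 = -1; constraint 4: x2 + x4 = 6, and the others follow.

Satisfiable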